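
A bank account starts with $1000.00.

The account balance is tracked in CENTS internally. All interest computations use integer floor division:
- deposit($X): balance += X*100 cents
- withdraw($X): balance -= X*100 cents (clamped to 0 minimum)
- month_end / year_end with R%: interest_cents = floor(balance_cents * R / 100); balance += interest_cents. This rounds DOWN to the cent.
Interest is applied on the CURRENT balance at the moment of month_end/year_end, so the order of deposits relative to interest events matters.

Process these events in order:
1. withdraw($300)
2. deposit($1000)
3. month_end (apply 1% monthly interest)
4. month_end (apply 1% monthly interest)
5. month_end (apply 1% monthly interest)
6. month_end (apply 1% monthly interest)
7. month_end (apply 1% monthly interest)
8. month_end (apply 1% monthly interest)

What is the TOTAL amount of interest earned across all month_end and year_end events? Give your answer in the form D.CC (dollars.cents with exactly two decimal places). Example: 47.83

After 1 (withdraw($300)): balance=$700.00 total_interest=$0.00
After 2 (deposit($1000)): balance=$1700.00 total_interest=$0.00
After 3 (month_end (apply 1% monthly interest)): balance=$1717.00 total_interest=$17.00
After 4 (month_end (apply 1% monthly interest)): balance=$1734.17 total_interest=$34.17
After 5 (month_end (apply 1% monthly interest)): balance=$1751.51 total_interest=$51.51
After 6 (month_end (apply 1% monthly interest)): balance=$1769.02 total_interest=$69.02
After 7 (month_end (apply 1% monthly interest)): balance=$1786.71 total_interest=$86.71
After 8 (month_end (apply 1% monthly interest)): balance=$1804.57 total_interest=$104.57

Answer: 104.57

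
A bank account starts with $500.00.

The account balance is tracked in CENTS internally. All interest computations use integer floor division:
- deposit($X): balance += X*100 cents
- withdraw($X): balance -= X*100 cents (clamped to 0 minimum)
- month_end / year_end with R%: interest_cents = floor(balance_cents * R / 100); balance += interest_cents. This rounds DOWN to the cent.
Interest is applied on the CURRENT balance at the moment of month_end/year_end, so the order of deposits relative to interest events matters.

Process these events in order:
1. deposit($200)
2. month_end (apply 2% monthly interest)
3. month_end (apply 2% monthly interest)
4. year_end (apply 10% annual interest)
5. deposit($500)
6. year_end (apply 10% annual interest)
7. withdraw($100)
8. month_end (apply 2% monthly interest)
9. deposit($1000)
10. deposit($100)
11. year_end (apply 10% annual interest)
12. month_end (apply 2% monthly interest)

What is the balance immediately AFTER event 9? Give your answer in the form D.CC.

After 1 (deposit($200)): balance=$700.00 total_interest=$0.00
After 2 (month_end (apply 2% monthly interest)): balance=$714.00 total_interest=$14.00
After 3 (month_end (apply 2% monthly interest)): balance=$728.28 total_interest=$28.28
After 4 (year_end (apply 10% annual interest)): balance=$801.10 total_interest=$101.10
After 5 (deposit($500)): balance=$1301.10 total_interest=$101.10
After 6 (year_end (apply 10% annual interest)): balance=$1431.21 total_interest=$231.21
After 7 (withdraw($100)): balance=$1331.21 total_interest=$231.21
After 8 (month_end (apply 2% monthly interest)): balance=$1357.83 total_interest=$257.83
After 9 (deposit($1000)): balance=$2357.83 total_interest=$257.83

Answer: 2357.83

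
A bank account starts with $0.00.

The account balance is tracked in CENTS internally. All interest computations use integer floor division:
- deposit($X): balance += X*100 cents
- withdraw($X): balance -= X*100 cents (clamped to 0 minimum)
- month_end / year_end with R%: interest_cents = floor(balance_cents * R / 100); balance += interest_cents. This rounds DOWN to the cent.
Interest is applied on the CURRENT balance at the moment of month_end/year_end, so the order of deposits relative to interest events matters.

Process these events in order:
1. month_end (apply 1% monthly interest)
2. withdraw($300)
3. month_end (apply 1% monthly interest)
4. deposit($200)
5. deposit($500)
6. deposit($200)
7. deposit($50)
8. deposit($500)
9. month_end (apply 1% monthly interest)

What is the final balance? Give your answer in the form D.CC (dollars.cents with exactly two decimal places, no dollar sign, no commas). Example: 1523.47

After 1 (month_end (apply 1% monthly interest)): balance=$0.00 total_interest=$0.00
After 2 (withdraw($300)): balance=$0.00 total_interest=$0.00
After 3 (month_end (apply 1% monthly interest)): balance=$0.00 total_interest=$0.00
After 4 (deposit($200)): balance=$200.00 total_interest=$0.00
After 5 (deposit($500)): balance=$700.00 total_interest=$0.00
After 6 (deposit($200)): balance=$900.00 total_interest=$0.00
After 7 (deposit($50)): balance=$950.00 total_interest=$0.00
After 8 (deposit($500)): balance=$1450.00 total_interest=$0.00
After 9 (month_end (apply 1% monthly interest)): balance=$1464.50 total_interest=$14.50

Answer: 1464.50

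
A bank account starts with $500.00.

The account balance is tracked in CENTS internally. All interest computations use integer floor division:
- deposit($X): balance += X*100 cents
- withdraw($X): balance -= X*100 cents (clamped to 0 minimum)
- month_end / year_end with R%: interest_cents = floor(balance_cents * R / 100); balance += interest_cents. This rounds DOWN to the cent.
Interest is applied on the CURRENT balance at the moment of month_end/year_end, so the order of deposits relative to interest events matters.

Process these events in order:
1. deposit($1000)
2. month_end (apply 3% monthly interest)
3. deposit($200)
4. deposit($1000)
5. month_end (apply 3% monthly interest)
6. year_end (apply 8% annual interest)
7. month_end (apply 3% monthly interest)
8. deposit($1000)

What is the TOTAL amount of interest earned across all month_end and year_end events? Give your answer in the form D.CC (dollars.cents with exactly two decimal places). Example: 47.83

After 1 (deposit($1000)): balance=$1500.00 total_interest=$0.00
After 2 (month_end (apply 3% monthly interest)): balance=$1545.00 total_interest=$45.00
After 3 (deposit($200)): balance=$1745.00 total_interest=$45.00
After 4 (deposit($1000)): balance=$2745.00 total_interest=$45.00
After 5 (month_end (apply 3% monthly interest)): balance=$2827.35 total_interest=$127.35
After 6 (year_end (apply 8% annual interest)): balance=$3053.53 total_interest=$353.53
After 7 (month_end (apply 3% monthly interest)): balance=$3145.13 total_interest=$445.13
After 8 (deposit($1000)): balance=$4145.13 total_interest=$445.13

Answer: 445.13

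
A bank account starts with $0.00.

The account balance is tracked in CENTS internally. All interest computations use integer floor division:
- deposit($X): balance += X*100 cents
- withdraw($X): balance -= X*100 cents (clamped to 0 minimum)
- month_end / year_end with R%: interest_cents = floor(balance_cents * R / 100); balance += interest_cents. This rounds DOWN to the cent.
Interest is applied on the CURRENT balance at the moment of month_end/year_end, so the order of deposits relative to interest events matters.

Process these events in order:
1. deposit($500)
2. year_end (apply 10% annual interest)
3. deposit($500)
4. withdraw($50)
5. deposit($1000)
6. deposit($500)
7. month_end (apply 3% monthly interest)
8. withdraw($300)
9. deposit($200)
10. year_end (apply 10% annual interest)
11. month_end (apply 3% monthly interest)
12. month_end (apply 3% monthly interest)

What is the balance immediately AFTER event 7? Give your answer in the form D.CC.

Answer: 2575.00

Derivation:
After 1 (deposit($500)): balance=$500.00 total_interest=$0.00
After 2 (year_end (apply 10% annual interest)): balance=$550.00 total_interest=$50.00
After 3 (deposit($500)): balance=$1050.00 total_interest=$50.00
After 4 (withdraw($50)): balance=$1000.00 total_interest=$50.00
After 5 (deposit($1000)): balance=$2000.00 total_interest=$50.00
After 6 (deposit($500)): balance=$2500.00 total_interest=$50.00
After 7 (month_end (apply 3% monthly interest)): balance=$2575.00 total_interest=$125.00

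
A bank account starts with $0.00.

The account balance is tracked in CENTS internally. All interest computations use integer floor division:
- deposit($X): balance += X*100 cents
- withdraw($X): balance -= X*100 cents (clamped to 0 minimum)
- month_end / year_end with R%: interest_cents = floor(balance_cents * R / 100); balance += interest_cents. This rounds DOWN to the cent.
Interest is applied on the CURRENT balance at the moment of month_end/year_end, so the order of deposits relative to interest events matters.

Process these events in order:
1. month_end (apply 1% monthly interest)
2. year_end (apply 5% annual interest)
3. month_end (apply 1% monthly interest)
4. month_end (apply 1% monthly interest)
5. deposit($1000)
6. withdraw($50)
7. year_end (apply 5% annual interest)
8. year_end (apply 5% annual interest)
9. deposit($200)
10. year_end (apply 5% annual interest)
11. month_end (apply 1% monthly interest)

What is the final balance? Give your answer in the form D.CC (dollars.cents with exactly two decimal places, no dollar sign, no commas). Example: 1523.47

After 1 (month_end (apply 1% monthly interest)): balance=$0.00 total_interest=$0.00
After 2 (year_end (apply 5% annual interest)): balance=$0.00 total_interest=$0.00
After 3 (month_end (apply 1% monthly interest)): balance=$0.00 total_interest=$0.00
After 4 (month_end (apply 1% monthly interest)): balance=$0.00 total_interest=$0.00
After 5 (deposit($1000)): balance=$1000.00 total_interest=$0.00
After 6 (withdraw($50)): balance=$950.00 total_interest=$0.00
After 7 (year_end (apply 5% annual interest)): balance=$997.50 total_interest=$47.50
After 8 (year_end (apply 5% annual interest)): balance=$1047.37 total_interest=$97.37
After 9 (deposit($200)): balance=$1247.37 total_interest=$97.37
After 10 (year_end (apply 5% annual interest)): balance=$1309.73 total_interest=$159.73
After 11 (month_end (apply 1% monthly interest)): balance=$1322.82 total_interest=$172.82

Answer: 1322.82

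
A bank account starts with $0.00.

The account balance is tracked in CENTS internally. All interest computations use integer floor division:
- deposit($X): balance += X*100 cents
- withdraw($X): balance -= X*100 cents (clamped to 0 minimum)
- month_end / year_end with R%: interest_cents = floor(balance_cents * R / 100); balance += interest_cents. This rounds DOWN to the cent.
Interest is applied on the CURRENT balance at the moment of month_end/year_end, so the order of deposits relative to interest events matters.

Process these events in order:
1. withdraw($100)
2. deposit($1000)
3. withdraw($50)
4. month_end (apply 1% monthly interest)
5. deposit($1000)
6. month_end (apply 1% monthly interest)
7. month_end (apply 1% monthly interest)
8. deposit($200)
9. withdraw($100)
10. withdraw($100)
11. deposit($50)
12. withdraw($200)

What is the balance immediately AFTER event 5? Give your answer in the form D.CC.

After 1 (withdraw($100)): balance=$0.00 total_interest=$0.00
After 2 (deposit($1000)): balance=$1000.00 total_interest=$0.00
After 3 (withdraw($50)): balance=$950.00 total_interest=$0.00
After 4 (month_end (apply 1% monthly interest)): balance=$959.50 total_interest=$9.50
After 5 (deposit($1000)): balance=$1959.50 total_interest=$9.50

Answer: 1959.50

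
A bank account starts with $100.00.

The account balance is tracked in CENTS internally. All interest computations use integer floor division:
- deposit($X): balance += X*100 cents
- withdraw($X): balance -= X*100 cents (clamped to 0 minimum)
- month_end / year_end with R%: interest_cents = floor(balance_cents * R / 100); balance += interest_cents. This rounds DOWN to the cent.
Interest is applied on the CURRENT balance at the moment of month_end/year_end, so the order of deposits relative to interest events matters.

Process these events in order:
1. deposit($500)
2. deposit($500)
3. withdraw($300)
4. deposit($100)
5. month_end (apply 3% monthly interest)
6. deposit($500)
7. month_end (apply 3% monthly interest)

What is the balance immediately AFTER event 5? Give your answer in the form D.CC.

After 1 (deposit($500)): balance=$600.00 total_interest=$0.00
After 2 (deposit($500)): balance=$1100.00 total_interest=$0.00
After 3 (withdraw($300)): balance=$800.00 total_interest=$0.00
After 4 (deposit($100)): balance=$900.00 total_interest=$0.00
After 5 (month_end (apply 3% monthly interest)): balance=$927.00 total_interest=$27.00

Answer: 927.00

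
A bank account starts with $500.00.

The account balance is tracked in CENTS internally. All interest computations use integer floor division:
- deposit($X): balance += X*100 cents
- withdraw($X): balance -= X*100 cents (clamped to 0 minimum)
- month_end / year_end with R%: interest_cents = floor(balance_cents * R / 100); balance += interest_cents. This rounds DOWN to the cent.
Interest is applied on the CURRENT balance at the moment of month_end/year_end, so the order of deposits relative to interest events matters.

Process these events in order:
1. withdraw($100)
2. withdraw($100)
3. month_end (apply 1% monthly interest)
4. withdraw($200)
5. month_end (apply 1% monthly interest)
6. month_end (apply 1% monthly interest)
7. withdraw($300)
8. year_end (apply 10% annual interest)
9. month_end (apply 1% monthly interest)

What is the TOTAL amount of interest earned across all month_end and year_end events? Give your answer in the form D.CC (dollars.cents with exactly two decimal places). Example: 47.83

After 1 (withdraw($100)): balance=$400.00 total_interest=$0.00
After 2 (withdraw($100)): balance=$300.00 total_interest=$0.00
After 3 (month_end (apply 1% monthly interest)): balance=$303.00 total_interest=$3.00
After 4 (withdraw($200)): balance=$103.00 total_interest=$3.00
After 5 (month_end (apply 1% monthly interest)): balance=$104.03 total_interest=$4.03
After 6 (month_end (apply 1% monthly interest)): balance=$105.07 total_interest=$5.07
After 7 (withdraw($300)): balance=$0.00 total_interest=$5.07
After 8 (year_end (apply 10% annual interest)): balance=$0.00 total_interest=$5.07
After 9 (month_end (apply 1% monthly interest)): balance=$0.00 total_interest=$5.07

Answer: 5.07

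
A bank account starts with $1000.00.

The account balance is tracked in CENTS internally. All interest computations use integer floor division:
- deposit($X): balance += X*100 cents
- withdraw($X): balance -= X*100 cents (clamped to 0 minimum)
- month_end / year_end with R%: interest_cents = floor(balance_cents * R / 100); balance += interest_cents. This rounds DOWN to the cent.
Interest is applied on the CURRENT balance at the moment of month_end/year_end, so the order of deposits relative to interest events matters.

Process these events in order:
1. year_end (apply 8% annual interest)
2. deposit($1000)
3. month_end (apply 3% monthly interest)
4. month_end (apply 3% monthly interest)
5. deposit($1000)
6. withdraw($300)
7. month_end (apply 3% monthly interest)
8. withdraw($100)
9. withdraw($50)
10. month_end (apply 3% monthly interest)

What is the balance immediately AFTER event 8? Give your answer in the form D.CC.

Answer: 2893.87

Derivation:
After 1 (year_end (apply 8% annual interest)): balance=$1080.00 total_interest=$80.00
After 2 (deposit($1000)): balance=$2080.00 total_interest=$80.00
After 3 (month_end (apply 3% monthly interest)): balance=$2142.40 total_interest=$142.40
After 4 (month_end (apply 3% monthly interest)): balance=$2206.67 total_interest=$206.67
After 5 (deposit($1000)): balance=$3206.67 total_interest=$206.67
After 6 (withdraw($300)): balance=$2906.67 total_interest=$206.67
After 7 (month_end (apply 3% monthly interest)): balance=$2993.87 total_interest=$293.87
After 8 (withdraw($100)): balance=$2893.87 total_interest=$293.87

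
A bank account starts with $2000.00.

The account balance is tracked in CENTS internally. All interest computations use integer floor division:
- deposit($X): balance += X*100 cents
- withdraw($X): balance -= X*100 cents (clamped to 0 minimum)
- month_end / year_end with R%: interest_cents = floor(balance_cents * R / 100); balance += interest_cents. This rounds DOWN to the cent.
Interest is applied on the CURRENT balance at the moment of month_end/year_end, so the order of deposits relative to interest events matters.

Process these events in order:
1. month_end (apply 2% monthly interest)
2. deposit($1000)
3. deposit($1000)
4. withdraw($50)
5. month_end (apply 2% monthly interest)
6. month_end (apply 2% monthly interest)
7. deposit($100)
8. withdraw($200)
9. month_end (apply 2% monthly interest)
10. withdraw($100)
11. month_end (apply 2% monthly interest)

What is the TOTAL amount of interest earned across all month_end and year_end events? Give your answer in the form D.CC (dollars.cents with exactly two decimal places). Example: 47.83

After 1 (month_end (apply 2% monthly interest)): balance=$2040.00 total_interest=$40.00
After 2 (deposit($1000)): balance=$3040.00 total_interest=$40.00
After 3 (deposit($1000)): balance=$4040.00 total_interest=$40.00
After 4 (withdraw($50)): balance=$3990.00 total_interest=$40.00
After 5 (month_end (apply 2% monthly interest)): balance=$4069.80 total_interest=$119.80
After 6 (month_end (apply 2% monthly interest)): balance=$4151.19 total_interest=$201.19
After 7 (deposit($100)): balance=$4251.19 total_interest=$201.19
After 8 (withdraw($200)): balance=$4051.19 total_interest=$201.19
After 9 (month_end (apply 2% monthly interest)): balance=$4132.21 total_interest=$282.21
After 10 (withdraw($100)): balance=$4032.21 total_interest=$282.21
After 11 (month_end (apply 2% monthly interest)): balance=$4112.85 total_interest=$362.85

Answer: 362.85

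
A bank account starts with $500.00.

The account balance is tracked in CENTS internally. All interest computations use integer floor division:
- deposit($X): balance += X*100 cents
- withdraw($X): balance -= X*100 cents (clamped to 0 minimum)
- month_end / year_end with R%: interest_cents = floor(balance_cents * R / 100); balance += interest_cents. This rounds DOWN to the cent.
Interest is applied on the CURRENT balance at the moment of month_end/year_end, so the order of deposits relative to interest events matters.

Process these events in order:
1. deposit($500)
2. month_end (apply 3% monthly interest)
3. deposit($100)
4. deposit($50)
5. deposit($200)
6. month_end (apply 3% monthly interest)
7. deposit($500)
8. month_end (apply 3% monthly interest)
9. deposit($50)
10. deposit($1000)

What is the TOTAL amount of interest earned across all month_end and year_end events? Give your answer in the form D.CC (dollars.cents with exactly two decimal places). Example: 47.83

After 1 (deposit($500)): balance=$1000.00 total_interest=$0.00
After 2 (month_end (apply 3% monthly interest)): balance=$1030.00 total_interest=$30.00
After 3 (deposit($100)): balance=$1130.00 total_interest=$30.00
After 4 (deposit($50)): balance=$1180.00 total_interest=$30.00
After 5 (deposit($200)): balance=$1380.00 total_interest=$30.00
After 6 (month_end (apply 3% monthly interest)): balance=$1421.40 total_interest=$71.40
After 7 (deposit($500)): balance=$1921.40 total_interest=$71.40
After 8 (month_end (apply 3% monthly interest)): balance=$1979.04 total_interest=$129.04
After 9 (deposit($50)): balance=$2029.04 total_interest=$129.04
After 10 (deposit($1000)): balance=$3029.04 total_interest=$129.04

Answer: 129.04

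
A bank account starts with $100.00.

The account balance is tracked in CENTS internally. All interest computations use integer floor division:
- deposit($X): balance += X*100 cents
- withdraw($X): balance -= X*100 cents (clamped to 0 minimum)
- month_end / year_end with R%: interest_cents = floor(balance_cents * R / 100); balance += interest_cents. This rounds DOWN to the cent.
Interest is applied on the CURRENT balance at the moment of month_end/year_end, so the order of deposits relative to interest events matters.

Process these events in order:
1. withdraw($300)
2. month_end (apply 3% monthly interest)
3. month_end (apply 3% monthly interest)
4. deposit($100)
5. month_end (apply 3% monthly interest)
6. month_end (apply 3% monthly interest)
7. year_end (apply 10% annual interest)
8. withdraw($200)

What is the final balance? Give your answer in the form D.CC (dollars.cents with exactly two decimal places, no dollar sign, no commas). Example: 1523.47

Answer: 0.00

Derivation:
After 1 (withdraw($300)): balance=$0.00 total_interest=$0.00
After 2 (month_end (apply 3% monthly interest)): balance=$0.00 total_interest=$0.00
After 3 (month_end (apply 3% monthly interest)): balance=$0.00 total_interest=$0.00
After 4 (deposit($100)): balance=$100.00 total_interest=$0.00
After 5 (month_end (apply 3% monthly interest)): balance=$103.00 total_interest=$3.00
After 6 (month_end (apply 3% monthly interest)): balance=$106.09 total_interest=$6.09
After 7 (year_end (apply 10% annual interest)): balance=$116.69 total_interest=$16.69
After 8 (withdraw($200)): balance=$0.00 total_interest=$16.69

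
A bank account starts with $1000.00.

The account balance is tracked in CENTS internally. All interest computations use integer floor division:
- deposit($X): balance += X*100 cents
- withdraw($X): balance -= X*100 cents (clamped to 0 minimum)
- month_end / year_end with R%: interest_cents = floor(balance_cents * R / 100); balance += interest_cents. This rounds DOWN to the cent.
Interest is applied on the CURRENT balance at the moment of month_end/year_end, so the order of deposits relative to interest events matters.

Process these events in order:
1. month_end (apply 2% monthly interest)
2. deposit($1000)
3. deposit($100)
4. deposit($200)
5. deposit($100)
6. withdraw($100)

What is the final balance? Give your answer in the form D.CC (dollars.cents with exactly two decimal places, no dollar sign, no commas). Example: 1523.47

Answer: 2320.00

Derivation:
After 1 (month_end (apply 2% monthly interest)): balance=$1020.00 total_interest=$20.00
After 2 (deposit($1000)): balance=$2020.00 total_interest=$20.00
After 3 (deposit($100)): balance=$2120.00 total_interest=$20.00
After 4 (deposit($200)): balance=$2320.00 total_interest=$20.00
After 5 (deposit($100)): balance=$2420.00 total_interest=$20.00
After 6 (withdraw($100)): balance=$2320.00 total_interest=$20.00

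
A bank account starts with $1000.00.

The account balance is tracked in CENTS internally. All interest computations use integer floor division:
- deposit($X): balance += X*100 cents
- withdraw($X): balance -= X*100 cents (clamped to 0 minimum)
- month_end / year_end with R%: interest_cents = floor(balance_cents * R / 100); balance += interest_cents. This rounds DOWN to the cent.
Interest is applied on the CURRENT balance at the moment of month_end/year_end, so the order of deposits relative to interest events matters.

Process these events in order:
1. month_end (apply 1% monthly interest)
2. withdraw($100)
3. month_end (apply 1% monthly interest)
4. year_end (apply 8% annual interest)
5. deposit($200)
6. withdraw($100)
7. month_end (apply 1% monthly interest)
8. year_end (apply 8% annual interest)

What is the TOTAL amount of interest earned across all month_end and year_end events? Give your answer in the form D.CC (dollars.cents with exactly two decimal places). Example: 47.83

Answer: 191.82

Derivation:
After 1 (month_end (apply 1% monthly interest)): balance=$1010.00 total_interest=$10.00
After 2 (withdraw($100)): balance=$910.00 total_interest=$10.00
After 3 (month_end (apply 1% monthly interest)): balance=$919.10 total_interest=$19.10
After 4 (year_end (apply 8% annual interest)): balance=$992.62 total_interest=$92.62
After 5 (deposit($200)): balance=$1192.62 total_interest=$92.62
After 6 (withdraw($100)): balance=$1092.62 total_interest=$92.62
After 7 (month_end (apply 1% monthly interest)): balance=$1103.54 total_interest=$103.54
After 8 (year_end (apply 8% annual interest)): balance=$1191.82 total_interest=$191.82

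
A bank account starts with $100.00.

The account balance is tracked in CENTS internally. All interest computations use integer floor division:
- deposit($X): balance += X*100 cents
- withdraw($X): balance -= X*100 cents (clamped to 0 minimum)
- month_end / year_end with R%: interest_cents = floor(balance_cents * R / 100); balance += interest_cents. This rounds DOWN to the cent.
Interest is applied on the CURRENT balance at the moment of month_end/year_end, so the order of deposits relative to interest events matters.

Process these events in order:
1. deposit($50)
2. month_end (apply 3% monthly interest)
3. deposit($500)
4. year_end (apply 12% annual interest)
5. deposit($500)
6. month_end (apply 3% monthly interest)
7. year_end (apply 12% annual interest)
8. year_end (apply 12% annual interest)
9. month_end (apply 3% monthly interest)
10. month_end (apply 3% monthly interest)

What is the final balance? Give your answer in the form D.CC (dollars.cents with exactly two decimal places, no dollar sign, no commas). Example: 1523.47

After 1 (deposit($50)): balance=$150.00 total_interest=$0.00
After 2 (month_end (apply 3% monthly interest)): balance=$154.50 total_interest=$4.50
After 3 (deposit($500)): balance=$654.50 total_interest=$4.50
After 4 (year_end (apply 12% annual interest)): balance=$733.04 total_interest=$83.04
After 5 (deposit($500)): balance=$1233.04 total_interest=$83.04
After 6 (month_end (apply 3% monthly interest)): balance=$1270.03 total_interest=$120.03
After 7 (year_end (apply 12% annual interest)): balance=$1422.43 total_interest=$272.43
After 8 (year_end (apply 12% annual interest)): balance=$1593.12 total_interest=$443.12
After 9 (month_end (apply 3% monthly interest)): balance=$1640.91 total_interest=$490.91
After 10 (month_end (apply 3% monthly interest)): balance=$1690.13 total_interest=$540.13

Answer: 1690.13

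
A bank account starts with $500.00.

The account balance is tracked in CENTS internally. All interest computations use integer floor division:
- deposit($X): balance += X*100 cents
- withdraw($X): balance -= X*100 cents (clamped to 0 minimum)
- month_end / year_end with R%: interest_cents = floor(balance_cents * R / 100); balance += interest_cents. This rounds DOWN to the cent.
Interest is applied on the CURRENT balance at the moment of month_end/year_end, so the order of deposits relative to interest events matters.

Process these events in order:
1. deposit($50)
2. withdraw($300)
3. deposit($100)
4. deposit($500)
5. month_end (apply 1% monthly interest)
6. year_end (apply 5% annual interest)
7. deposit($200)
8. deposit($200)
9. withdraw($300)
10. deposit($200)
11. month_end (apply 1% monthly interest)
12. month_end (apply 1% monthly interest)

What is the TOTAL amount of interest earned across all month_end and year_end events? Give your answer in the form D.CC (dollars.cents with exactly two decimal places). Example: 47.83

Answer: 75.56

Derivation:
After 1 (deposit($50)): balance=$550.00 total_interest=$0.00
After 2 (withdraw($300)): balance=$250.00 total_interest=$0.00
After 3 (deposit($100)): balance=$350.00 total_interest=$0.00
After 4 (deposit($500)): balance=$850.00 total_interest=$0.00
After 5 (month_end (apply 1% monthly interest)): balance=$858.50 total_interest=$8.50
After 6 (year_end (apply 5% annual interest)): balance=$901.42 total_interest=$51.42
After 7 (deposit($200)): balance=$1101.42 total_interest=$51.42
After 8 (deposit($200)): balance=$1301.42 total_interest=$51.42
After 9 (withdraw($300)): balance=$1001.42 total_interest=$51.42
After 10 (deposit($200)): balance=$1201.42 total_interest=$51.42
After 11 (month_end (apply 1% monthly interest)): balance=$1213.43 total_interest=$63.43
After 12 (month_end (apply 1% monthly interest)): balance=$1225.56 total_interest=$75.56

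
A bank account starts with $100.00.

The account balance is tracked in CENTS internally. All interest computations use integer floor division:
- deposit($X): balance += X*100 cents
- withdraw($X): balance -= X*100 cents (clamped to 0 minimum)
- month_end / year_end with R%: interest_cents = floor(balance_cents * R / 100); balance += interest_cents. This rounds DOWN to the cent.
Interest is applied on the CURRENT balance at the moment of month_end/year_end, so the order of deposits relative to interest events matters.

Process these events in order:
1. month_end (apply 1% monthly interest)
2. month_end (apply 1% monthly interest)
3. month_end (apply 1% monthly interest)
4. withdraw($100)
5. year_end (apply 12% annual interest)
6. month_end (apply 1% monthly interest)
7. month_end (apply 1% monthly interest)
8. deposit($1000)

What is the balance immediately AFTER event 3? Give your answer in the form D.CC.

Answer: 103.03

Derivation:
After 1 (month_end (apply 1% monthly interest)): balance=$101.00 total_interest=$1.00
After 2 (month_end (apply 1% monthly interest)): balance=$102.01 total_interest=$2.01
After 3 (month_end (apply 1% monthly interest)): balance=$103.03 total_interest=$3.03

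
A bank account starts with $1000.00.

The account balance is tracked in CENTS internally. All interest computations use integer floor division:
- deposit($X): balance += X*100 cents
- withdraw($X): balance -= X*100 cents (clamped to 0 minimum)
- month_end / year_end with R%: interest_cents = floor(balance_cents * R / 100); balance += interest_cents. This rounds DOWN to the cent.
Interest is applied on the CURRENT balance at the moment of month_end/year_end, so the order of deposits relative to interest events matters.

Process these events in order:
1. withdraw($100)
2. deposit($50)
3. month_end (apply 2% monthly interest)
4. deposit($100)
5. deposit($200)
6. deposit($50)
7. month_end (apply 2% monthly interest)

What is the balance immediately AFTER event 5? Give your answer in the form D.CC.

After 1 (withdraw($100)): balance=$900.00 total_interest=$0.00
After 2 (deposit($50)): balance=$950.00 total_interest=$0.00
After 3 (month_end (apply 2% monthly interest)): balance=$969.00 total_interest=$19.00
After 4 (deposit($100)): balance=$1069.00 total_interest=$19.00
After 5 (deposit($200)): balance=$1269.00 total_interest=$19.00

Answer: 1269.00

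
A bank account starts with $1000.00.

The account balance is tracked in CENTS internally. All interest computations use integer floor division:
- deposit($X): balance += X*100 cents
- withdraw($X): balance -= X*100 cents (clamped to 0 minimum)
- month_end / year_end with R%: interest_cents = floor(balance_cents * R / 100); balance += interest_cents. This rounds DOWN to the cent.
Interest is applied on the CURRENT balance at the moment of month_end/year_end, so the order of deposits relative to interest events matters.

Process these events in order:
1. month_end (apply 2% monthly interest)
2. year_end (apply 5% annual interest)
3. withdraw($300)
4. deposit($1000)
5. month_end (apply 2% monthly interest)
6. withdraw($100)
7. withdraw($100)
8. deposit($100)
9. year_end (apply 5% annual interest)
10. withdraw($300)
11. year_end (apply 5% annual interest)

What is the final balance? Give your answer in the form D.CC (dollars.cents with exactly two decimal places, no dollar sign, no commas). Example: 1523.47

After 1 (month_end (apply 2% monthly interest)): balance=$1020.00 total_interest=$20.00
After 2 (year_end (apply 5% annual interest)): balance=$1071.00 total_interest=$71.00
After 3 (withdraw($300)): balance=$771.00 total_interest=$71.00
After 4 (deposit($1000)): balance=$1771.00 total_interest=$71.00
After 5 (month_end (apply 2% monthly interest)): balance=$1806.42 total_interest=$106.42
After 6 (withdraw($100)): balance=$1706.42 total_interest=$106.42
After 7 (withdraw($100)): balance=$1606.42 total_interest=$106.42
After 8 (deposit($100)): balance=$1706.42 total_interest=$106.42
After 9 (year_end (apply 5% annual interest)): balance=$1791.74 total_interest=$191.74
After 10 (withdraw($300)): balance=$1491.74 total_interest=$191.74
After 11 (year_end (apply 5% annual interest)): balance=$1566.32 total_interest=$266.32

Answer: 1566.32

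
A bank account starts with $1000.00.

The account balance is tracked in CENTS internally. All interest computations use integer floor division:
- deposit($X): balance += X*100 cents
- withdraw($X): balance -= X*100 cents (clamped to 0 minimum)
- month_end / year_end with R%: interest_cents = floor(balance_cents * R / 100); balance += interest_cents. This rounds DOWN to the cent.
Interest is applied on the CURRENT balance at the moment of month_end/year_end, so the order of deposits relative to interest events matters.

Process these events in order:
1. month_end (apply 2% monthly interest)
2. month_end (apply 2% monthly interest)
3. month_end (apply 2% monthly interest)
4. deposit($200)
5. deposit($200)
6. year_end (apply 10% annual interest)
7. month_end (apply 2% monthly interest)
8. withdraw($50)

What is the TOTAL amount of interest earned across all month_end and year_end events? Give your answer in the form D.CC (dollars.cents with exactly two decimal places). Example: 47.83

Answer: 239.46

Derivation:
After 1 (month_end (apply 2% monthly interest)): balance=$1020.00 total_interest=$20.00
After 2 (month_end (apply 2% monthly interest)): balance=$1040.40 total_interest=$40.40
After 3 (month_end (apply 2% monthly interest)): balance=$1061.20 total_interest=$61.20
After 4 (deposit($200)): balance=$1261.20 total_interest=$61.20
After 5 (deposit($200)): balance=$1461.20 total_interest=$61.20
After 6 (year_end (apply 10% annual interest)): balance=$1607.32 total_interest=$207.32
After 7 (month_end (apply 2% monthly interest)): balance=$1639.46 total_interest=$239.46
After 8 (withdraw($50)): balance=$1589.46 total_interest=$239.46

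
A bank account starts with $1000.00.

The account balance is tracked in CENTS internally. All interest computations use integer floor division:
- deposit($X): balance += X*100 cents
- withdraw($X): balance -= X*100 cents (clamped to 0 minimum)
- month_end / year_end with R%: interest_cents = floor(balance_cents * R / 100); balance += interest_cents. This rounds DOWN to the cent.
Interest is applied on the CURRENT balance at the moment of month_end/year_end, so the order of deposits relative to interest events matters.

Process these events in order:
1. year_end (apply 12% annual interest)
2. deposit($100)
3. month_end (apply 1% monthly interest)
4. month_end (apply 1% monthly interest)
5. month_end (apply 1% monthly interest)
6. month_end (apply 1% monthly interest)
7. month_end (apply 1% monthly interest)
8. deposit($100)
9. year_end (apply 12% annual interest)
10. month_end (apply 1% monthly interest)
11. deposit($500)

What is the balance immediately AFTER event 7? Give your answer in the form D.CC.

Answer: 1282.21

Derivation:
After 1 (year_end (apply 12% annual interest)): balance=$1120.00 total_interest=$120.00
After 2 (deposit($100)): balance=$1220.00 total_interest=$120.00
After 3 (month_end (apply 1% monthly interest)): balance=$1232.20 total_interest=$132.20
After 4 (month_end (apply 1% monthly interest)): balance=$1244.52 total_interest=$144.52
After 5 (month_end (apply 1% monthly interest)): balance=$1256.96 total_interest=$156.96
After 6 (month_end (apply 1% monthly interest)): balance=$1269.52 total_interest=$169.52
After 7 (month_end (apply 1% monthly interest)): balance=$1282.21 total_interest=$182.21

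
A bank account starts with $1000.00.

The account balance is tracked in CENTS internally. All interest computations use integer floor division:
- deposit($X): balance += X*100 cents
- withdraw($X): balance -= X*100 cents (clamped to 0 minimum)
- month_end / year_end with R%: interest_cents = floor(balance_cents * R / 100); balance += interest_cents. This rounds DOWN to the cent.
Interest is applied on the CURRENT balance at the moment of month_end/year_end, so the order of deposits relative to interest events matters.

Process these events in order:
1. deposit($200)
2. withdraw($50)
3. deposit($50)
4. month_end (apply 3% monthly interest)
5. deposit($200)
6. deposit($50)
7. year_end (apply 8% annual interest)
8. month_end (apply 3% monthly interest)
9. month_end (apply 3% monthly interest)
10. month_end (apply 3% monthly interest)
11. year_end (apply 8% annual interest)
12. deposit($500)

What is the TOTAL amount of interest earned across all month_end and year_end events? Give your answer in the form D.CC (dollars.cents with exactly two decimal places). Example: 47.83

Answer: 443.97

Derivation:
After 1 (deposit($200)): balance=$1200.00 total_interest=$0.00
After 2 (withdraw($50)): balance=$1150.00 total_interest=$0.00
After 3 (deposit($50)): balance=$1200.00 total_interest=$0.00
After 4 (month_end (apply 3% monthly interest)): balance=$1236.00 total_interest=$36.00
After 5 (deposit($200)): balance=$1436.00 total_interest=$36.00
After 6 (deposit($50)): balance=$1486.00 total_interest=$36.00
After 7 (year_end (apply 8% annual interest)): balance=$1604.88 total_interest=$154.88
After 8 (month_end (apply 3% monthly interest)): balance=$1653.02 total_interest=$203.02
After 9 (month_end (apply 3% monthly interest)): balance=$1702.61 total_interest=$252.61
After 10 (month_end (apply 3% monthly interest)): balance=$1753.68 total_interest=$303.68
After 11 (year_end (apply 8% annual interest)): balance=$1893.97 total_interest=$443.97
After 12 (deposit($500)): balance=$2393.97 total_interest=$443.97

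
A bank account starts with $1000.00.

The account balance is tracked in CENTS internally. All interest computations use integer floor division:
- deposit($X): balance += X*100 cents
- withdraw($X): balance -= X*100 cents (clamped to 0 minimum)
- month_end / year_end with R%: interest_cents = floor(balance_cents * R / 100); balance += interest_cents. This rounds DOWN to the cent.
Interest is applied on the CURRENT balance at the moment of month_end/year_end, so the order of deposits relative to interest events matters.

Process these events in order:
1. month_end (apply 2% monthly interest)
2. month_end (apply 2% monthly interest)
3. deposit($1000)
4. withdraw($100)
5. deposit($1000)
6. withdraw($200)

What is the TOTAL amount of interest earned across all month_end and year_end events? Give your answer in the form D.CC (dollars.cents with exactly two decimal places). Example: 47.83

Answer: 40.40

Derivation:
After 1 (month_end (apply 2% monthly interest)): balance=$1020.00 total_interest=$20.00
After 2 (month_end (apply 2% monthly interest)): balance=$1040.40 total_interest=$40.40
After 3 (deposit($1000)): balance=$2040.40 total_interest=$40.40
After 4 (withdraw($100)): balance=$1940.40 total_interest=$40.40
After 5 (deposit($1000)): balance=$2940.40 total_interest=$40.40
After 6 (withdraw($200)): balance=$2740.40 total_interest=$40.40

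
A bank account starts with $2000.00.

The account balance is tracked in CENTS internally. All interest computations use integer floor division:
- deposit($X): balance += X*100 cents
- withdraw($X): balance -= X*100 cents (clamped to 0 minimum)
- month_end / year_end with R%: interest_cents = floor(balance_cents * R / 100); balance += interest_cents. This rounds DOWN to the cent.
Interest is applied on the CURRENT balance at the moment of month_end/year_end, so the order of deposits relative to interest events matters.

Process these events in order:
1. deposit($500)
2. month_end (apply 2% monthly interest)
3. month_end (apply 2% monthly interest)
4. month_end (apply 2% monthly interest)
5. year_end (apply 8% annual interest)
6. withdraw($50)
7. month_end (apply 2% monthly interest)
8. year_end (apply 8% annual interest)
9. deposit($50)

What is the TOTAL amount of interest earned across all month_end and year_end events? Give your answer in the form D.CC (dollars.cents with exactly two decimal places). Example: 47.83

After 1 (deposit($500)): balance=$2500.00 total_interest=$0.00
After 2 (month_end (apply 2% monthly interest)): balance=$2550.00 total_interest=$50.00
After 3 (month_end (apply 2% monthly interest)): balance=$2601.00 total_interest=$101.00
After 4 (month_end (apply 2% monthly interest)): balance=$2653.02 total_interest=$153.02
After 5 (year_end (apply 8% annual interest)): balance=$2865.26 total_interest=$365.26
After 6 (withdraw($50)): balance=$2815.26 total_interest=$365.26
After 7 (month_end (apply 2% monthly interest)): balance=$2871.56 total_interest=$421.56
After 8 (year_end (apply 8% annual interest)): balance=$3101.28 total_interest=$651.28
After 9 (deposit($50)): balance=$3151.28 total_interest=$651.28

Answer: 651.28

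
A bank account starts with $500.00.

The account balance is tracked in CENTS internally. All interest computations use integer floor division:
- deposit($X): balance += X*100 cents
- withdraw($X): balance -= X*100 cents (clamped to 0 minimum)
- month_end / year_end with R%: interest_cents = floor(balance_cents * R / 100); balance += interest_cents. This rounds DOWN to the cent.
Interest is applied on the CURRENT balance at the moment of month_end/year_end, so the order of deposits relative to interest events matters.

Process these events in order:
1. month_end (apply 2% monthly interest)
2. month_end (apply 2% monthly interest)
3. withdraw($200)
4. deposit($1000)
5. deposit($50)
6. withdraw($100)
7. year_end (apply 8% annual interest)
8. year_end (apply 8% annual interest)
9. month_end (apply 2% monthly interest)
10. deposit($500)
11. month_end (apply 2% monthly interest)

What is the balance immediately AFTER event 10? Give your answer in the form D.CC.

After 1 (month_end (apply 2% monthly interest)): balance=$510.00 total_interest=$10.00
After 2 (month_end (apply 2% monthly interest)): balance=$520.20 total_interest=$20.20
After 3 (withdraw($200)): balance=$320.20 total_interest=$20.20
After 4 (deposit($1000)): balance=$1320.20 total_interest=$20.20
After 5 (deposit($50)): balance=$1370.20 total_interest=$20.20
After 6 (withdraw($100)): balance=$1270.20 total_interest=$20.20
After 7 (year_end (apply 8% annual interest)): balance=$1371.81 total_interest=$121.81
After 8 (year_end (apply 8% annual interest)): balance=$1481.55 total_interest=$231.55
After 9 (month_end (apply 2% monthly interest)): balance=$1511.18 total_interest=$261.18
After 10 (deposit($500)): balance=$2011.18 total_interest=$261.18

Answer: 2011.18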